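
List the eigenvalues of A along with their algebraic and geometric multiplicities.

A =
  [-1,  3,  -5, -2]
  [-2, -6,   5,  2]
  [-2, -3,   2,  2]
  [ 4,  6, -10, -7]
λ = -3: alg = 4, geom = 3

Step 1 — factor the characteristic polynomial to read off the algebraic multiplicities:
  χ_A(x) = (x + 3)^4

Step 2 — compute geometric multiplicities via the rank-nullity identity g(λ) = n − rank(A − λI):
  rank(A − (-3)·I) = 1, so dim ker(A − (-3)·I) = n − 1 = 3

Summary:
  λ = -3: algebraic multiplicity = 4, geometric multiplicity = 3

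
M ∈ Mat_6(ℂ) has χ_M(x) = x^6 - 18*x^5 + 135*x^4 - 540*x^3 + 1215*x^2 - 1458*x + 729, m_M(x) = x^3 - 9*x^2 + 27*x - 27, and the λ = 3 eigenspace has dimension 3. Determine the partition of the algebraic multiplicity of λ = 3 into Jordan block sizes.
Block sizes for λ = 3: [3, 2, 1]

Step 1 — from the characteristic polynomial, algebraic multiplicity of λ = 3 is 6. From dim ker(M − (3)·I) = 3, there are exactly 3 Jordan blocks for λ = 3.
Step 2 — from the minimal polynomial, the factor (x − 3)^3 tells us the largest block for λ = 3 has size 3.
Step 3 — with total size 6, 3 blocks, and largest block 3, the block sizes (in nonincreasing order) are [3, 2, 1].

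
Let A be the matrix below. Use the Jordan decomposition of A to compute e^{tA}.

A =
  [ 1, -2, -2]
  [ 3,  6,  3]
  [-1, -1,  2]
e^{tA} =
  [-2*t*exp(3*t) + exp(3*t), -2*t*exp(3*t), -2*t*exp(3*t)]
  [3*t*exp(3*t), 3*t*exp(3*t) + exp(3*t), 3*t*exp(3*t)]
  [-t*exp(3*t), -t*exp(3*t), -t*exp(3*t) + exp(3*t)]

Strategy: write A = P · J · P⁻¹ where J is a Jordan canonical form, so e^{tA} = P · e^{tJ} · P⁻¹, and e^{tJ} can be computed block-by-block.

A has Jordan form
J =
  [3, 1, 0]
  [0, 3, 0]
  [0, 0, 3]
(up to reordering of blocks).

Per-block formulas:
  For a 1×1 block at λ = 3: exp(t · [3]) = [e^(3t)].
  For a 2×2 Jordan block J_2(3): exp(t · J_2(3)) = e^(3t)·(I + t·N), where N is the 2×2 nilpotent shift.

After assembling e^{tJ} and conjugating by P, we get:

e^{tA} =
  [-2*t*exp(3*t) + exp(3*t), -2*t*exp(3*t), -2*t*exp(3*t)]
  [3*t*exp(3*t), 3*t*exp(3*t) + exp(3*t), 3*t*exp(3*t)]
  [-t*exp(3*t), -t*exp(3*t), -t*exp(3*t) + exp(3*t)]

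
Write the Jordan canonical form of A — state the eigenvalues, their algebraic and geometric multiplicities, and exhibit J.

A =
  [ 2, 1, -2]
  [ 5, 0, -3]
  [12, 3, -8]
J_3(-2)

The characteristic polynomial is
  det(x·I − A) = x^3 + 6*x^2 + 12*x + 8 = (x + 2)^3

Eigenvalues and multiplicities (the geometric multiplicity of λ is n − rank(A − λI), which equals the number of Jordan blocks for λ):
  λ = -2: algebraic multiplicity = 3, geometric multiplicity = 1

Determining the block sizes for each eigenvalue:
  λ = -2: one block (gm = 1), so the single block has size am = 3 → block sizes [3]

Assembling the blocks gives a Jordan form
J =
  [-2,  1,  0]
  [ 0, -2,  1]
  [ 0,  0, -2]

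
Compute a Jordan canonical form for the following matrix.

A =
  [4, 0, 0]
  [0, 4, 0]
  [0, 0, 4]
J_1(4) ⊕ J_1(4) ⊕ J_1(4)

The characteristic polynomial is
  det(x·I − A) = x^3 - 12*x^2 + 48*x - 64 = (x - 4)^3

Eigenvalues and multiplicities (the geometric multiplicity of λ is n − rank(A − λI), which equals the number of Jordan blocks for λ):
  λ = 4: algebraic multiplicity = 3, geometric multiplicity = 3

Determining the block sizes for each eigenvalue:
  λ = 4: gm = am = 3, so every block has size 1 → block sizes [1, 1, 1]

Assembling the blocks gives a Jordan form
J =
  [4, 0, 0]
  [0, 4, 0]
  [0, 0, 4]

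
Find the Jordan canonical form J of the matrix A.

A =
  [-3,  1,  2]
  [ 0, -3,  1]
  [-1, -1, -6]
J_3(-4)

The characteristic polynomial is
  det(x·I − A) = x^3 + 12*x^2 + 48*x + 64 = (x + 4)^3

Eigenvalues and multiplicities (the geometric multiplicity of λ is n − rank(A − λI), which equals the number of Jordan blocks for λ):
  λ = -4: algebraic multiplicity = 3, geometric multiplicity = 1

Determining the block sizes for each eigenvalue:
  λ = -4: one block (gm = 1), so the single block has size am = 3 → block sizes [3]

Assembling the blocks gives a Jordan form
J =
  [-4,  1,  0]
  [ 0, -4,  1]
  [ 0,  0, -4]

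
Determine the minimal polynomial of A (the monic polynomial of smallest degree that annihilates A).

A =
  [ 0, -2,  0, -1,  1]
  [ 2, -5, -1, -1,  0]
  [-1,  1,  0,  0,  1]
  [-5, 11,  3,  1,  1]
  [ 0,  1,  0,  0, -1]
x^3 + 3*x^2 + 3*x + 1

The characteristic polynomial is χ_A(x) = (x + 1)^5, so the eigenvalues are known. The minimal polynomial is
  m_A(x) = Π_λ (x − λ)^{k_λ}
where k_λ is the size of the *largest* Jordan block for λ (equivalently, the smallest k with (A − λI)^k v = 0 for every generalised eigenvector v of λ).

  λ = -1: largest Jordan block has size 3, contributing (x + 1)^3

So m_A(x) = (x + 1)^3 = x^3 + 3*x^2 + 3*x + 1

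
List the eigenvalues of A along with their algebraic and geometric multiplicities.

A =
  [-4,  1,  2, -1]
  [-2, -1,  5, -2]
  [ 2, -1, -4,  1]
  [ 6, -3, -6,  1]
λ = -2: alg = 4, geom = 2

Step 1 — factor the characteristic polynomial to read off the algebraic multiplicities:
  χ_A(x) = (x + 2)^4

Step 2 — compute geometric multiplicities via the rank-nullity identity g(λ) = n − rank(A − λI):
  rank(A − (-2)·I) = 2, so dim ker(A − (-2)·I) = n − 2 = 2

Summary:
  λ = -2: algebraic multiplicity = 4, geometric multiplicity = 2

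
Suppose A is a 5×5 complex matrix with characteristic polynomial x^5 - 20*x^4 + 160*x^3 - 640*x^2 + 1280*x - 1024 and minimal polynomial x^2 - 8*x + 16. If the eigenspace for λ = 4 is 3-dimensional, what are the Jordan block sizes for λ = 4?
Block sizes for λ = 4: [2, 2, 1]

Step 1 — from the characteristic polynomial, algebraic multiplicity of λ = 4 is 5. From dim ker(A − (4)·I) = 3, there are exactly 3 Jordan blocks for λ = 4.
Step 2 — from the minimal polynomial, the factor (x − 4)^2 tells us the largest block for λ = 4 has size 2.
Step 3 — with total size 5, 3 blocks, and largest block 2, the block sizes (in nonincreasing order) are [2, 2, 1].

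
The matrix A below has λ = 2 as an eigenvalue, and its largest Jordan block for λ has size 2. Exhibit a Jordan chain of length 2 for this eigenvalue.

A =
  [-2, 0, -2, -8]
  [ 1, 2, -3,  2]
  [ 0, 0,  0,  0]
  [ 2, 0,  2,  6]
A Jordan chain for λ = 2 of length 2:
v_1 = (-4, 1, 0, 2)ᵀ
v_2 = (1, 0, 0, 0)ᵀ

Let N = A − (2)·I. We want v_2 with N^2 v_2 = 0 but N^1 v_2 ≠ 0; then v_{j-1} := N · v_j for j = 2, …, 2.

Pick v_2 = (1, 0, 0, 0)ᵀ.
Then v_1 = N · v_2 = (-4, 1, 0, 2)ᵀ.

Sanity check: (A − (2)·I) v_1 = (0, 0, 0, 0)ᵀ = 0. ✓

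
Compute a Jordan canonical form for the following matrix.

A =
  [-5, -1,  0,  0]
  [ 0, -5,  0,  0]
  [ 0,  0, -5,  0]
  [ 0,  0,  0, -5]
J_2(-5) ⊕ J_1(-5) ⊕ J_1(-5)

The characteristic polynomial is
  det(x·I − A) = x^4 + 20*x^3 + 150*x^2 + 500*x + 625 = (x + 5)^4

Eigenvalues and multiplicities (the geometric multiplicity of λ is n − rank(A − λI), which equals the number of Jordan blocks for λ):
  λ = -5: algebraic multiplicity = 4, geometric multiplicity = 3

Determining the block sizes for each eigenvalue:
  λ = -5: 3 blocks summing to 4 forces exactly one block of size 2 and the rest size 1 → block sizes [2, 1, 1]

Assembling the blocks gives a Jordan form
J =
  [-5,  1,  0,  0]
  [ 0, -5,  0,  0]
  [ 0,  0, -5,  0]
  [ 0,  0,  0, -5]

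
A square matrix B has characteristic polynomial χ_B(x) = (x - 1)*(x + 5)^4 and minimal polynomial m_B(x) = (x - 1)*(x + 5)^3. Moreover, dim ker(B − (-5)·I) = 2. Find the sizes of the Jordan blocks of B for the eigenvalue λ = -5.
Block sizes for λ = -5: [3, 1]

Step 1 — from the characteristic polynomial, algebraic multiplicity of λ = -5 is 4. From dim ker(B − (-5)·I) = 2, there are exactly 2 Jordan blocks for λ = -5.
Step 2 — from the minimal polynomial, the factor (x + 5)^3 tells us the largest block for λ = -5 has size 3.
Step 3 — with total size 4, 2 blocks, and largest block 3, the block sizes (in nonincreasing order) are [3, 1].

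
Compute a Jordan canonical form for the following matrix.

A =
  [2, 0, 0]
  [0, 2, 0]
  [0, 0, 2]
J_1(2) ⊕ J_1(2) ⊕ J_1(2)

The characteristic polynomial is
  det(x·I − A) = x^3 - 6*x^2 + 12*x - 8 = (x - 2)^3

Eigenvalues and multiplicities (the geometric multiplicity of λ is n − rank(A − λI), which equals the number of Jordan blocks for λ):
  λ = 2: algebraic multiplicity = 3, geometric multiplicity = 3

Determining the block sizes for each eigenvalue:
  λ = 2: gm = am = 3, so every block has size 1 → block sizes [1, 1, 1]

Assembling the blocks gives a Jordan form
J =
  [2, 0, 0]
  [0, 2, 0]
  [0, 0, 2]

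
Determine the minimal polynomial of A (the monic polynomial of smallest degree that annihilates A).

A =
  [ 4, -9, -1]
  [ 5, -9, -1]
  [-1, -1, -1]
x^3 + 6*x^2 + 12*x + 8

The characteristic polynomial is χ_A(x) = (x + 2)^3, so the eigenvalues are known. The minimal polynomial is
  m_A(x) = Π_λ (x − λ)^{k_λ}
where k_λ is the size of the *largest* Jordan block for λ (equivalently, the smallest k with (A − λI)^k v = 0 for every generalised eigenvector v of λ).

  λ = -2: largest Jordan block has size 3, contributing (x + 2)^3

So m_A(x) = (x + 2)^3 = x^3 + 6*x^2 + 12*x + 8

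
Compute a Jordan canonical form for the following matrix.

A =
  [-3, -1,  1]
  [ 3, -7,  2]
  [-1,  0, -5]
J_3(-5)

The characteristic polynomial is
  det(x·I − A) = x^3 + 15*x^2 + 75*x + 125 = (x + 5)^3

Eigenvalues and multiplicities (the geometric multiplicity of λ is n − rank(A − λI), which equals the number of Jordan blocks for λ):
  λ = -5: algebraic multiplicity = 3, geometric multiplicity = 1

Determining the block sizes for each eigenvalue:
  λ = -5: one block (gm = 1), so the single block has size am = 3 → block sizes [3]

Assembling the blocks gives a Jordan form
J =
  [-5,  1,  0]
  [ 0, -5,  1]
  [ 0,  0, -5]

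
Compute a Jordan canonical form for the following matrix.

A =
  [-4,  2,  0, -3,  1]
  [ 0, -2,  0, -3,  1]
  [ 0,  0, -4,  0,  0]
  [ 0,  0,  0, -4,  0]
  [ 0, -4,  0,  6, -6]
J_2(-4) ⊕ J_1(-4) ⊕ J_1(-4) ⊕ J_1(-4)

The characteristic polynomial is
  det(x·I − A) = x^5 + 20*x^4 + 160*x^3 + 640*x^2 + 1280*x + 1024 = (x + 4)^5

Eigenvalues and multiplicities (the geometric multiplicity of λ is n − rank(A − λI), which equals the number of Jordan blocks for λ):
  λ = -4: algebraic multiplicity = 5, geometric multiplicity = 4

Determining the block sizes for each eigenvalue:
  λ = -4: 4 blocks summing to 5 forces exactly one block of size 2 and the rest size 1 → block sizes [2, 1, 1, 1]

Assembling the blocks gives a Jordan form
J =
  [-4,  1,  0,  0,  0]
  [ 0, -4,  0,  0,  0]
  [ 0,  0, -4,  0,  0]
  [ 0,  0,  0, -4,  0]
  [ 0,  0,  0,  0, -4]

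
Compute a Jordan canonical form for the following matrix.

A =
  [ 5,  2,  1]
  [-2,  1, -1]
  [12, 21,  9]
J_1(3) ⊕ J_2(6)

The characteristic polynomial is
  det(x·I − A) = x^3 - 15*x^2 + 72*x - 108 = (x - 6)^2*(x - 3)

Eigenvalues and multiplicities (the geometric multiplicity of λ is n − rank(A − λI), which equals the number of Jordan blocks for λ):
  λ = 3: algebraic multiplicity = 1, geometric multiplicity = 1
  λ = 6: algebraic multiplicity = 2, geometric multiplicity = 1

Determining the block sizes for each eigenvalue:
  λ = 3: one block (gm = 1), so the single block has size am = 1 → block sizes [1]
  λ = 6: one block (gm = 1), so the single block has size am = 2 → block sizes [2]

Assembling the blocks gives a Jordan form
J =
  [3, 0, 0]
  [0, 6, 1]
  [0, 0, 6]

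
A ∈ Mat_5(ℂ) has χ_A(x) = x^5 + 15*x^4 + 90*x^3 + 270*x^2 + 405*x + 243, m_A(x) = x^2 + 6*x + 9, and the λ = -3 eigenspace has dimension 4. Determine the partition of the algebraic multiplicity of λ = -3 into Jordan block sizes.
Block sizes for λ = -3: [2, 1, 1, 1]

Step 1 — from the characteristic polynomial, algebraic multiplicity of λ = -3 is 5. From dim ker(A − (-3)·I) = 4, there are exactly 4 Jordan blocks for λ = -3.
Step 2 — from the minimal polynomial, the factor (x + 3)^2 tells us the largest block for λ = -3 has size 2.
Step 3 — with total size 5, 4 blocks, and largest block 2, the block sizes (in nonincreasing order) are [2, 1, 1, 1].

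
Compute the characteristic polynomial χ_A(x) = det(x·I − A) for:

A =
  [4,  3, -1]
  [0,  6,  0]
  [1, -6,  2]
x^3 - 12*x^2 + 45*x - 54

Expanding det(x·I − A) (e.g. by cofactor expansion or by noting that A is similar to its Jordan form J, which has the same characteristic polynomial as A) gives
  χ_A(x) = x^3 - 12*x^2 + 45*x - 54
which factors as (x - 6)*(x - 3)^2. The eigenvalues (with algebraic multiplicities) are λ = 3 with multiplicity 2, λ = 6 with multiplicity 1.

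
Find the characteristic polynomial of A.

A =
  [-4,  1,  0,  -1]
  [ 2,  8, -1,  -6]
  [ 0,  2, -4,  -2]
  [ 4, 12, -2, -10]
x^4 + 10*x^3 + 24*x^2 - 32*x - 128

Expanding det(x·I − A) (e.g. by cofactor expansion or by noting that A is similar to its Jordan form J, which has the same characteristic polynomial as A) gives
  χ_A(x) = x^4 + 10*x^3 + 24*x^2 - 32*x - 128
which factors as (x - 2)*(x + 4)^3. The eigenvalues (with algebraic multiplicities) are λ = -4 with multiplicity 3, λ = 2 with multiplicity 1.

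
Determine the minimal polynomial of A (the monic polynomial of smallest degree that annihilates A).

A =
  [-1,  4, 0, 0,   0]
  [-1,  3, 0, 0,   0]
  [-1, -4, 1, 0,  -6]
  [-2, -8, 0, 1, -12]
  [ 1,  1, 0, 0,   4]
x^3 - 6*x^2 + 9*x - 4

The characteristic polynomial is χ_A(x) = (x - 4)*(x - 1)^4, so the eigenvalues are known. The minimal polynomial is
  m_A(x) = Π_λ (x − λ)^{k_λ}
where k_λ is the size of the *largest* Jordan block for λ (equivalently, the smallest k with (A − λI)^k v = 0 for every generalised eigenvector v of λ).

  λ = 1: largest Jordan block has size 2, contributing (x − 1)^2
  λ = 4: largest Jordan block has size 1, contributing (x − 4)

So m_A(x) = (x - 4)*(x - 1)^2 = x^3 - 6*x^2 + 9*x - 4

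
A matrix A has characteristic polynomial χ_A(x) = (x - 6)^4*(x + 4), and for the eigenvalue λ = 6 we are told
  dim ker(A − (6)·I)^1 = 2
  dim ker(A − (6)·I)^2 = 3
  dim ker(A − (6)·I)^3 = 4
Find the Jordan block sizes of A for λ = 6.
Block sizes for λ = 6: [3, 1]

From the dimensions of kernels of powers, the number of Jordan blocks of size at least j is d_j − d_{j−1} where d_j = dim ker(N^j) (with d_0 = 0). Computing the differences gives [2, 1, 1].
The number of blocks of size exactly k is (#blocks of size ≥ k) − (#blocks of size ≥ k + 1), so the partition is: 1 block(s) of size 1, 1 block(s) of size 3.
In nonincreasing order the block sizes are [3, 1].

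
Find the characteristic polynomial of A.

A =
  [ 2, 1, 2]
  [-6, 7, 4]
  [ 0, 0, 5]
x^3 - 14*x^2 + 65*x - 100

Expanding det(x·I − A) (e.g. by cofactor expansion or by noting that A is similar to its Jordan form J, which has the same characteristic polynomial as A) gives
  χ_A(x) = x^3 - 14*x^2 + 65*x - 100
which factors as (x - 5)^2*(x - 4). The eigenvalues (with algebraic multiplicities) are λ = 4 with multiplicity 1, λ = 5 with multiplicity 2.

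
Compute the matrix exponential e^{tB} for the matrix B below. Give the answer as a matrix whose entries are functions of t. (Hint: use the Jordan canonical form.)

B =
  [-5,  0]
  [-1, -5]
e^{tB} =
  [exp(-5*t), 0]
  [-t*exp(-5*t), exp(-5*t)]

Strategy: write B = P · J · P⁻¹ where J is a Jordan canonical form, so e^{tB} = P · e^{tJ} · P⁻¹, and e^{tJ} can be computed block-by-block.

B has Jordan form
J =
  [-5,  1]
  [ 0, -5]
(up to reordering of blocks).

Per-block formulas:
  For a 2×2 Jordan block J_2(-5): exp(t · J_2(-5)) = e^(-5t)·(I + t·N), where N is the 2×2 nilpotent shift.

After assembling e^{tJ} and conjugating by P, we get:

e^{tB} =
  [exp(-5*t), 0]
  [-t*exp(-5*t), exp(-5*t)]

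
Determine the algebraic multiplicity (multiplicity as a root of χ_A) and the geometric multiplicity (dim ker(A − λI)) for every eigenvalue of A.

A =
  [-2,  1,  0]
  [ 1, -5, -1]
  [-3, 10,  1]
λ = -2: alg = 3, geom = 1

Step 1 — factor the characteristic polynomial to read off the algebraic multiplicities:
  χ_A(x) = (x + 2)^3

Step 2 — compute geometric multiplicities via the rank-nullity identity g(λ) = n − rank(A − λI):
  rank(A − (-2)·I) = 2, so dim ker(A − (-2)·I) = n − 2 = 1

Summary:
  λ = -2: algebraic multiplicity = 3, geometric multiplicity = 1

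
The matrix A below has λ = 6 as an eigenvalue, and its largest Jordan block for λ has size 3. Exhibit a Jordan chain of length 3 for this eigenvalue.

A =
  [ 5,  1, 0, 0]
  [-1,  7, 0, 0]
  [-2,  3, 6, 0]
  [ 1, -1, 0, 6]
A Jordan chain for λ = 6 of length 3:
v_1 = (0, 0, -1, 0)ᵀ
v_2 = (-1, -1, -2, 1)ᵀ
v_3 = (1, 0, 0, 0)ᵀ

Let N = A − (6)·I. We want v_3 with N^3 v_3 = 0 but N^2 v_3 ≠ 0; then v_{j-1} := N · v_j for j = 3, …, 2.

Pick v_3 = (1, 0, 0, 0)ᵀ.
Then v_2 = N · v_3 = (-1, -1, -2, 1)ᵀ.
Then v_1 = N · v_2 = (0, 0, -1, 0)ᵀ.

Sanity check: (A − (6)·I) v_1 = (0, 0, 0, 0)ᵀ = 0. ✓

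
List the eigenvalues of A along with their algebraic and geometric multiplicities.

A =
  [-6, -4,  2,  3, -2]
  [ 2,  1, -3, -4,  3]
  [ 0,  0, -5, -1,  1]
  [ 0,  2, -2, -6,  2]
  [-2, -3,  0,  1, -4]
λ = -4: alg = 5, geom = 2

Step 1 — factor the characteristic polynomial to read off the algebraic multiplicities:
  χ_A(x) = (x + 4)^5

Step 2 — compute geometric multiplicities via the rank-nullity identity g(λ) = n − rank(A − λI):
  rank(A − (-4)·I) = 3, so dim ker(A − (-4)·I) = n − 3 = 2

Summary:
  λ = -4: algebraic multiplicity = 5, geometric multiplicity = 2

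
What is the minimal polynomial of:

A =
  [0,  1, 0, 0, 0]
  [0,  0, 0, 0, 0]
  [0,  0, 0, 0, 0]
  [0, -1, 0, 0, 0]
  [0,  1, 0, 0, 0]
x^2

The characteristic polynomial is χ_A(x) = x^5, so the eigenvalues are known. The minimal polynomial is
  m_A(x) = Π_λ (x − λ)^{k_λ}
where k_λ is the size of the *largest* Jordan block for λ (equivalently, the smallest k with (A − λI)^k v = 0 for every generalised eigenvector v of λ).

  λ = 0: largest Jordan block has size 2, contributing (x − 0)^2

So m_A(x) = x^2 = x^2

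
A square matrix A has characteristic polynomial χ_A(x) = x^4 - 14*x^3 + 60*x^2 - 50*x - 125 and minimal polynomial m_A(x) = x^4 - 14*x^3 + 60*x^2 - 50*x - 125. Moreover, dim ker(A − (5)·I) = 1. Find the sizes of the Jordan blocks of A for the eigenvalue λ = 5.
Block sizes for λ = 5: [3]

Step 1 — from the characteristic polynomial, algebraic multiplicity of λ = 5 is 3. From dim ker(A − (5)·I) = 1, there are exactly 1 Jordan blocks for λ = 5.
Step 2 — from the minimal polynomial, the factor (x − 5)^3 tells us the largest block for λ = 5 has size 3.
Step 3 — with total size 3, 1 blocks, and largest block 3, the block sizes (in nonincreasing order) are [3].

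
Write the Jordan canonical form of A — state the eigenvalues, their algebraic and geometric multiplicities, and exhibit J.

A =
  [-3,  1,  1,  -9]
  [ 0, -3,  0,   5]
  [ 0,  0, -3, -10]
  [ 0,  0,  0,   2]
J_2(-3) ⊕ J_1(-3) ⊕ J_1(2)

The characteristic polynomial is
  det(x·I − A) = x^4 + 7*x^3 + 9*x^2 - 27*x - 54 = (x - 2)*(x + 3)^3

Eigenvalues and multiplicities (the geometric multiplicity of λ is n − rank(A − λI), which equals the number of Jordan blocks for λ):
  λ = -3: algebraic multiplicity = 3, geometric multiplicity = 2
  λ = 2: algebraic multiplicity = 1, geometric multiplicity = 1

Determining the block sizes for each eigenvalue:
  λ = -3: 2 blocks summing to 3 forces exactly one block of size 2 and the rest size 1 → block sizes [2, 1]
  λ = 2: one block (gm = 1), so the single block has size am = 1 → block sizes [1]

Assembling the blocks gives a Jordan form
J =
  [-3,  1,  0, 0]
  [ 0, -3,  0, 0]
  [ 0,  0, -3, 0]
  [ 0,  0,  0, 2]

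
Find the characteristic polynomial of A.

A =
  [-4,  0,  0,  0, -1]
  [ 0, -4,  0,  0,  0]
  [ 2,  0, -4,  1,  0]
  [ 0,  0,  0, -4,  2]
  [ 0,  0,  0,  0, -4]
x^5 + 20*x^4 + 160*x^3 + 640*x^2 + 1280*x + 1024

Expanding det(x·I − A) (e.g. by cofactor expansion or by noting that A is similar to its Jordan form J, which has the same characteristic polynomial as A) gives
  χ_A(x) = x^5 + 20*x^4 + 160*x^3 + 640*x^2 + 1280*x + 1024
which factors as (x + 4)^5. The eigenvalues (with algebraic multiplicities) are λ = -4 with multiplicity 5.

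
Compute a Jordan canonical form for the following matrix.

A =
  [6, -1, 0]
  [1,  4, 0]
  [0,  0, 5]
J_2(5) ⊕ J_1(5)

The characteristic polynomial is
  det(x·I − A) = x^3 - 15*x^2 + 75*x - 125 = (x - 5)^3

Eigenvalues and multiplicities (the geometric multiplicity of λ is n − rank(A − λI), which equals the number of Jordan blocks for λ):
  λ = 5: algebraic multiplicity = 3, geometric multiplicity = 2

Determining the block sizes for each eigenvalue:
  λ = 5: 2 blocks summing to 3 forces exactly one block of size 2 and the rest size 1 → block sizes [2, 1]

Assembling the blocks gives a Jordan form
J =
  [5, 1, 0]
  [0, 5, 0]
  [0, 0, 5]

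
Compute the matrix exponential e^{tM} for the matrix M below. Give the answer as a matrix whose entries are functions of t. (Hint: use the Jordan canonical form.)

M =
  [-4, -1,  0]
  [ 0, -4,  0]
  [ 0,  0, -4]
e^{tM} =
  [exp(-4*t), -t*exp(-4*t), 0]
  [0, exp(-4*t), 0]
  [0, 0, exp(-4*t)]

Strategy: write M = P · J · P⁻¹ where J is a Jordan canonical form, so e^{tM} = P · e^{tJ} · P⁻¹, and e^{tJ} can be computed block-by-block.

M has Jordan form
J =
  [-4,  1,  0]
  [ 0, -4,  0]
  [ 0,  0, -4]
(up to reordering of blocks).

Per-block formulas:
  For a 2×2 Jordan block J_2(-4): exp(t · J_2(-4)) = e^(-4t)·(I + t·N), where N is the 2×2 nilpotent shift.
  For a 1×1 block at λ = -4: exp(t · [-4]) = [e^(-4t)].

After assembling e^{tJ} and conjugating by P, we get:

e^{tM} =
  [exp(-4*t), -t*exp(-4*t), 0]
  [0, exp(-4*t), 0]
  [0, 0, exp(-4*t)]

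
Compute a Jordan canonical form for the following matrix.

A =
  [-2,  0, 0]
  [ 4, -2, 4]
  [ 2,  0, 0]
J_1(-2) ⊕ J_1(-2) ⊕ J_1(0)

The characteristic polynomial is
  det(x·I − A) = x^3 + 4*x^2 + 4*x = x*(x + 2)^2

Eigenvalues and multiplicities (the geometric multiplicity of λ is n − rank(A − λI), which equals the number of Jordan blocks for λ):
  λ = -2: algebraic multiplicity = 2, geometric multiplicity = 2
  λ = 0: algebraic multiplicity = 1, geometric multiplicity = 1

Determining the block sizes for each eigenvalue:
  λ = -2: gm = am = 2, so every block has size 1 → block sizes [1, 1]
  λ = 0: one block (gm = 1), so the single block has size am = 1 → block sizes [1]

Assembling the blocks gives a Jordan form
J =
  [-2,  0, 0]
  [ 0, -2, 0]
  [ 0,  0, 0]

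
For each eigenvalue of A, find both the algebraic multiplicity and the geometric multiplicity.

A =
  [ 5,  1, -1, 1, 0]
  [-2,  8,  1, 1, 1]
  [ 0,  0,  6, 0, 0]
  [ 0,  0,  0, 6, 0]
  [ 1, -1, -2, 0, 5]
λ = 6: alg = 5, geom = 3

Step 1 — factor the characteristic polynomial to read off the algebraic multiplicities:
  χ_A(x) = (x - 6)^5

Step 2 — compute geometric multiplicities via the rank-nullity identity g(λ) = n − rank(A − λI):
  rank(A − (6)·I) = 2, so dim ker(A − (6)·I) = n − 2 = 3

Summary:
  λ = 6: algebraic multiplicity = 5, geometric multiplicity = 3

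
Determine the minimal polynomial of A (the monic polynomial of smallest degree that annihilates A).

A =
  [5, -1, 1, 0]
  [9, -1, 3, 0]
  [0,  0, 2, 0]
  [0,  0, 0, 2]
x^2 - 4*x + 4

The characteristic polynomial is χ_A(x) = (x - 2)^4, so the eigenvalues are known. The minimal polynomial is
  m_A(x) = Π_λ (x − λ)^{k_λ}
where k_λ is the size of the *largest* Jordan block for λ (equivalently, the smallest k with (A − λI)^k v = 0 for every generalised eigenvector v of λ).

  λ = 2: largest Jordan block has size 2, contributing (x − 2)^2

So m_A(x) = (x - 2)^2 = x^2 - 4*x + 4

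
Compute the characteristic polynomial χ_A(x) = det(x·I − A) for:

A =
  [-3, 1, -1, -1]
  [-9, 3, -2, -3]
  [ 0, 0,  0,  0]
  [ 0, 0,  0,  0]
x^4

Expanding det(x·I − A) (e.g. by cofactor expansion or by noting that A is similar to its Jordan form J, which has the same characteristic polynomial as A) gives
  χ_A(x) = x^4
which factors as x^4. The eigenvalues (with algebraic multiplicities) are λ = 0 with multiplicity 4.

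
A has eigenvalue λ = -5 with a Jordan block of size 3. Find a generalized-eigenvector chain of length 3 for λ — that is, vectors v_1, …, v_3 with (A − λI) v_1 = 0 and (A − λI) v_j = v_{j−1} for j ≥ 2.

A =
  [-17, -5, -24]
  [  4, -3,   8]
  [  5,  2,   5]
A Jordan chain for λ = -5 of length 3:
v_1 = (4, 0, -2)ᵀ
v_2 = (-12, 4, 5)ᵀ
v_3 = (1, 0, 0)ᵀ

Let N = A − (-5)·I. We want v_3 with N^3 v_3 = 0 but N^2 v_3 ≠ 0; then v_{j-1} := N · v_j for j = 3, …, 2.

Pick v_3 = (1, 0, 0)ᵀ.
Then v_2 = N · v_3 = (-12, 4, 5)ᵀ.
Then v_1 = N · v_2 = (4, 0, -2)ᵀ.

Sanity check: (A − (-5)·I) v_1 = (0, 0, 0)ᵀ = 0. ✓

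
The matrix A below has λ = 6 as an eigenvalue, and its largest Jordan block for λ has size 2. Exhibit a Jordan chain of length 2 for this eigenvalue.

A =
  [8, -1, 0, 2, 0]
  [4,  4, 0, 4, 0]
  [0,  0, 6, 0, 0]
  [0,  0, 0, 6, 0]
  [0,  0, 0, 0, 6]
A Jordan chain for λ = 6 of length 2:
v_1 = (2, 4, 0, 0, 0)ᵀ
v_2 = (1, 0, 0, 0, 0)ᵀ

Let N = A − (6)·I. We want v_2 with N^2 v_2 = 0 but N^1 v_2 ≠ 0; then v_{j-1} := N · v_j for j = 2, …, 2.

Pick v_2 = (1, 0, 0, 0, 0)ᵀ.
Then v_1 = N · v_2 = (2, 4, 0, 0, 0)ᵀ.

Sanity check: (A − (6)·I) v_1 = (0, 0, 0, 0, 0)ᵀ = 0. ✓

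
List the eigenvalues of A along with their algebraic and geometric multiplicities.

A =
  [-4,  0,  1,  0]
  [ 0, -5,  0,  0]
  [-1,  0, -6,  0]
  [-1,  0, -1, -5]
λ = -5: alg = 4, geom = 3

Step 1 — factor the characteristic polynomial to read off the algebraic multiplicities:
  χ_A(x) = (x + 5)^4

Step 2 — compute geometric multiplicities via the rank-nullity identity g(λ) = n − rank(A − λI):
  rank(A − (-5)·I) = 1, so dim ker(A − (-5)·I) = n − 1 = 3

Summary:
  λ = -5: algebraic multiplicity = 4, geometric multiplicity = 3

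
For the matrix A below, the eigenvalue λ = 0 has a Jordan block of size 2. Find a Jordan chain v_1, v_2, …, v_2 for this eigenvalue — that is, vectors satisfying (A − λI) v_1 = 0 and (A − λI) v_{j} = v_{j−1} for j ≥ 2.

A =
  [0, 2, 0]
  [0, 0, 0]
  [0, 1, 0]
A Jordan chain for λ = 0 of length 2:
v_1 = (2, 0, 1)ᵀ
v_2 = (0, 1, 0)ᵀ

Let N = A − (0)·I. We want v_2 with N^2 v_2 = 0 but N^1 v_2 ≠ 0; then v_{j-1} := N · v_j for j = 2, …, 2.

Pick v_2 = (0, 1, 0)ᵀ.
Then v_1 = N · v_2 = (2, 0, 1)ᵀ.

Sanity check: (A − (0)·I) v_1 = (0, 0, 0)ᵀ = 0. ✓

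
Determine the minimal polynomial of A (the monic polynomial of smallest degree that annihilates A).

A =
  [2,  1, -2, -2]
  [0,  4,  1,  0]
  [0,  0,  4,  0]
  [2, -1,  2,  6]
x^3 - 12*x^2 + 48*x - 64

The characteristic polynomial is χ_A(x) = (x - 4)^4, so the eigenvalues are known. The minimal polynomial is
  m_A(x) = Π_λ (x − λ)^{k_λ}
where k_λ is the size of the *largest* Jordan block for λ (equivalently, the smallest k with (A − λI)^k v = 0 for every generalised eigenvector v of λ).

  λ = 4: largest Jordan block has size 3, contributing (x − 4)^3

So m_A(x) = (x - 4)^3 = x^3 - 12*x^2 + 48*x - 64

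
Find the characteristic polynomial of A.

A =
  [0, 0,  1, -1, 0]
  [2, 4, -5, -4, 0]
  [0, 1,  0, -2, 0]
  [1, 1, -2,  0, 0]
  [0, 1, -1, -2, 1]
x^5 - 5*x^4 + 10*x^3 - 10*x^2 + 5*x - 1

Expanding det(x·I − A) (e.g. by cofactor expansion or by noting that A is similar to its Jordan form J, which has the same characteristic polynomial as A) gives
  χ_A(x) = x^5 - 5*x^4 + 10*x^3 - 10*x^2 + 5*x - 1
which factors as (x - 1)^5. The eigenvalues (with algebraic multiplicities) are λ = 1 with multiplicity 5.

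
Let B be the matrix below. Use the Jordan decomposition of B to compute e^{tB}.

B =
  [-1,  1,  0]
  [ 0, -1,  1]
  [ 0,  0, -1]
e^{tB} =
  [exp(-t), t*exp(-t), t^2*exp(-t)/2]
  [0, exp(-t), t*exp(-t)]
  [0, 0, exp(-t)]

Strategy: write B = P · J · P⁻¹ where J is a Jordan canonical form, so e^{tB} = P · e^{tJ} · P⁻¹, and e^{tJ} can be computed block-by-block.

B has Jordan form
J =
  [-1,  1,  0]
  [ 0, -1,  1]
  [ 0,  0, -1]
(up to reordering of blocks).

Per-block formulas:
  For a 3×3 Jordan block J_3(-1): exp(t · J_3(-1)) = e^(-1t)·(I + t·N + (t^2/2)·N^2), where N is the 3×3 nilpotent shift.

After assembling e^{tJ} and conjugating by P, we get:

e^{tB} =
  [exp(-t), t*exp(-t), t^2*exp(-t)/2]
  [0, exp(-t), t*exp(-t)]
  [0, 0, exp(-t)]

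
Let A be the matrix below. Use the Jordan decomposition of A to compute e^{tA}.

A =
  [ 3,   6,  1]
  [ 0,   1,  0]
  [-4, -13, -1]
e^{tA} =
  [2*t*exp(t) + exp(t), -t^2*exp(t)/2 + 6*t*exp(t), t*exp(t)]
  [0, exp(t), 0]
  [-4*t*exp(t), t^2*exp(t) - 13*t*exp(t), -2*t*exp(t) + exp(t)]

Strategy: write A = P · J · P⁻¹ where J is a Jordan canonical form, so e^{tA} = P · e^{tJ} · P⁻¹, and e^{tJ} can be computed block-by-block.

A has Jordan form
J =
  [1, 1, 0]
  [0, 1, 1]
  [0, 0, 1]
(up to reordering of blocks).

Per-block formulas:
  For a 3×3 Jordan block J_3(1): exp(t · J_3(1)) = e^(1t)·(I + t·N + (t^2/2)·N^2), where N is the 3×3 nilpotent shift.

After assembling e^{tJ} and conjugating by P, we get:

e^{tA} =
  [2*t*exp(t) + exp(t), -t^2*exp(t)/2 + 6*t*exp(t), t*exp(t)]
  [0, exp(t), 0]
  [-4*t*exp(t), t^2*exp(t) - 13*t*exp(t), -2*t*exp(t) + exp(t)]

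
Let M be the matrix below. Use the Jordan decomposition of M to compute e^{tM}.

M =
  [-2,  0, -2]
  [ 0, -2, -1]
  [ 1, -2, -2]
e^{tM} =
  [-t^2*exp(-2*t) + exp(-2*t), 2*t^2*exp(-2*t), -2*t*exp(-2*t)]
  [-t^2*exp(-2*t)/2, t^2*exp(-2*t) + exp(-2*t), -t*exp(-2*t)]
  [t*exp(-2*t), -2*t*exp(-2*t), exp(-2*t)]

Strategy: write M = P · J · P⁻¹ where J is a Jordan canonical form, so e^{tM} = P · e^{tJ} · P⁻¹, and e^{tJ} can be computed block-by-block.

M has Jordan form
J =
  [-2,  1,  0]
  [ 0, -2,  1]
  [ 0,  0, -2]
(up to reordering of blocks).

Per-block formulas:
  For a 3×3 Jordan block J_3(-2): exp(t · J_3(-2)) = e^(-2t)·(I + t·N + (t^2/2)·N^2), where N is the 3×3 nilpotent shift.

After assembling e^{tJ} and conjugating by P, we get:

e^{tM} =
  [-t^2*exp(-2*t) + exp(-2*t), 2*t^2*exp(-2*t), -2*t*exp(-2*t)]
  [-t^2*exp(-2*t)/2, t^2*exp(-2*t) + exp(-2*t), -t*exp(-2*t)]
  [t*exp(-2*t), -2*t*exp(-2*t), exp(-2*t)]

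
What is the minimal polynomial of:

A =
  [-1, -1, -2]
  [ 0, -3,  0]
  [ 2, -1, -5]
x^2 + 6*x + 9

The characteristic polynomial is χ_A(x) = (x + 3)^3, so the eigenvalues are known. The minimal polynomial is
  m_A(x) = Π_λ (x − λ)^{k_λ}
where k_λ is the size of the *largest* Jordan block for λ (equivalently, the smallest k with (A − λI)^k v = 0 for every generalised eigenvector v of λ).

  λ = -3: largest Jordan block has size 2, contributing (x + 3)^2

So m_A(x) = (x + 3)^2 = x^2 + 6*x + 9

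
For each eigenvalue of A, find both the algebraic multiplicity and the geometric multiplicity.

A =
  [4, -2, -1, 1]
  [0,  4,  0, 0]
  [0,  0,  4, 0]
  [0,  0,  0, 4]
λ = 4: alg = 4, geom = 3

Step 1 — factor the characteristic polynomial to read off the algebraic multiplicities:
  χ_A(x) = (x - 4)^4

Step 2 — compute geometric multiplicities via the rank-nullity identity g(λ) = n − rank(A − λI):
  rank(A − (4)·I) = 1, so dim ker(A − (4)·I) = n − 1 = 3

Summary:
  λ = 4: algebraic multiplicity = 4, geometric multiplicity = 3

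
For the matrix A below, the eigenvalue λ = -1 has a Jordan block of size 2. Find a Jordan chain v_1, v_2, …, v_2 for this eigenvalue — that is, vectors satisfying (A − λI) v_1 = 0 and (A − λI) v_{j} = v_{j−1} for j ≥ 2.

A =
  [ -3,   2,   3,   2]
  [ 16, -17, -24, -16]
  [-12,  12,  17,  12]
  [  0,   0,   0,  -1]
A Jordan chain for λ = -1 of length 2:
v_1 = (-2, 16, -12, 0)ᵀ
v_2 = (1, 0, 0, 0)ᵀ

Let N = A − (-1)·I. We want v_2 with N^2 v_2 = 0 but N^1 v_2 ≠ 0; then v_{j-1} := N · v_j for j = 2, …, 2.

Pick v_2 = (1, 0, 0, 0)ᵀ.
Then v_1 = N · v_2 = (-2, 16, -12, 0)ᵀ.

Sanity check: (A − (-1)·I) v_1 = (0, 0, 0, 0)ᵀ = 0. ✓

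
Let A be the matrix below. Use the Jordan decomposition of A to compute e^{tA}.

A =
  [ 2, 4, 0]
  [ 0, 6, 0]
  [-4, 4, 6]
e^{tA} =
  [exp(2*t), exp(6*t) - exp(2*t), 0]
  [0, exp(6*t), 0]
  [-exp(6*t) + exp(2*t), exp(6*t) - exp(2*t), exp(6*t)]

Strategy: write A = P · J · P⁻¹ where J is a Jordan canonical form, so e^{tA} = P · e^{tJ} · P⁻¹, and e^{tJ} can be computed block-by-block.

A has Jordan form
J =
  [2, 0, 0]
  [0, 6, 0]
  [0, 0, 6]
(up to reordering of blocks).

Per-block formulas:
  For a 1×1 block at λ = 6: exp(t · [6]) = [e^(6t)].
  For a 1×1 block at λ = 2: exp(t · [2]) = [e^(2t)].

After assembling e^{tJ} and conjugating by P, we get:

e^{tA} =
  [exp(2*t), exp(6*t) - exp(2*t), 0]
  [0, exp(6*t), 0]
  [-exp(6*t) + exp(2*t), exp(6*t) - exp(2*t), exp(6*t)]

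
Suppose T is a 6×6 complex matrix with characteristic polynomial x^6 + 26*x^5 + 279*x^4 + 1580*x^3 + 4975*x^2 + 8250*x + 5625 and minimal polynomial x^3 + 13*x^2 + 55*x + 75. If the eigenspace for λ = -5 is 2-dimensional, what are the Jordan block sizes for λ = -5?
Block sizes for λ = -5: [2, 2]

Step 1 — from the characteristic polynomial, algebraic multiplicity of λ = -5 is 4. From dim ker(T − (-5)·I) = 2, there are exactly 2 Jordan blocks for λ = -5.
Step 2 — from the minimal polynomial, the factor (x + 5)^2 tells us the largest block for λ = -5 has size 2.
Step 3 — with total size 4, 2 blocks, and largest block 2, the block sizes (in nonincreasing order) are [2, 2].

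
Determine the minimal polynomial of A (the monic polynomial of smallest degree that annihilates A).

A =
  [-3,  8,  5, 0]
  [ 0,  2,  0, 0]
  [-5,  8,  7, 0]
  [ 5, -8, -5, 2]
x^2 - 4*x + 4

The characteristic polynomial is χ_A(x) = (x - 2)^4, so the eigenvalues are known. The minimal polynomial is
  m_A(x) = Π_λ (x − λ)^{k_λ}
where k_λ is the size of the *largest* Jordan block for λ (equivalently, the smallest k with (A − λI)^k v = 0 for every generalised eigenvector v of λ).

  λ = 2: largest Jordan block has size 2, contributing (x − 2)^2

So m_A(x) = (x - 2)^2 = x^2 - 4*x + 4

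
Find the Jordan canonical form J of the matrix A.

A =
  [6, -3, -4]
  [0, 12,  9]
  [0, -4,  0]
J_3(6)

The characteristic polynomial is
  det(x·I − A) = x^3 - 18*x^2 + 108*x - 216 = (x - 6)^3

Eigenvalues and multiplicities (the geometric multiplicity of λ is n − rank(A − λI), which equals the number of Jordan blocks for λ):
  λ = 6: algebraic multiplicity = 3, geometric multiplicity = 1

Determining the block sizes for each eigenvalue:
  λ = 6: one block (gm = 1), so the single block has size am = 3 → block sizes [3]

Assembling the blocks gives a Jordan form
J =
  [6, 1, 0]
  [0, 6, 1]
  [0, 0, 6]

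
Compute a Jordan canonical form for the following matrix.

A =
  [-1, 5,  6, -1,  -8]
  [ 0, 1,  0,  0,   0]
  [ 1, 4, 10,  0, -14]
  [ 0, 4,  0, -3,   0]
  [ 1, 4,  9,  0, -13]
J_2(-3) ⊕ J_1(-2) ⊕ J_1(1) ⊕ J_1(1)

The characteristic polynomial is
  det(x·I − A) = x^5 + 6*x^4 + 6*x^3 - 16*x^2 - 15*x + 18 = (x - 1)^2*(x + 2)*(x + 3)^2

Eigenvalues and multiplicities (the geometric multiplicity of λ is n − rank(A − λI), which equals the number of Jordan blocks for λ):
  λ = -3: algebraic multiplicity = 2, geometric multiplicity = 1
  λ = -2: algebraic multiplicity = 1, geometric multiplicity = 1
  λ = 1: algebraic multiplicity = 2, geometric multiplicity = 2

Determining the block sizes for each eigenvalue:
  λ = -3: one block (gm = 1), so the single block has size am = 2 → block sizes [2]
  λ = -2: one block (gm = 1), so the single block has size am = 1 → block sizes [1]
  λ = 1: gm = am = 2, so every block has size 1 → block sizes [1, 1]

Assembling the blocks gives a Jordan form
J =
  [-3,  1,  0, 0, 0]
  [ 0, -3,  0, 0, 0]
  [ 0,  0, -2, 0, 0]
  [ 0,  0,  0, 1, 0]
  [ 0,  0,  0, 0, 1]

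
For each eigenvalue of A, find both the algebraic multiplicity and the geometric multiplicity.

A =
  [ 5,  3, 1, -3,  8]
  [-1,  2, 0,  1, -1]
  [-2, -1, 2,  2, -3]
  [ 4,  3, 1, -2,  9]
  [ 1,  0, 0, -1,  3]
λ = 2: alg = 5, geom = 2

Step 1 — factor the characteristic polynomial to read off the algebraic multiplicities:
  χ_A(x) = (x - 2)^5

Step 2 — compute geometric multiplicities via the rank-nullity identity g(λ) = n − rank(A − λI):
  rank(A − (2)·I) = 3, so dim ker(A − (2)·I) = n − 3 = 2

Summary:
  λ = 2: algebraic multiplicity = 5, geometric multiplicity = 2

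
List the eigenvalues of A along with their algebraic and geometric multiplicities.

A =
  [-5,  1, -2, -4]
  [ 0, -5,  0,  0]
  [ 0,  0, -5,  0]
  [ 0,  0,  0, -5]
λ = -5: alg = 4, geom = 3

Step 1 — factor the characteristic polynomial to read off the algebraic multiplicities:
  χ_A(x) = (x + 5)^4

Step 2 — compute geometric multiplicities via the rank-nullity identity g(λ) = n − rank(A − λI):
  rank(A − (-5)·I) = 1, so dim ker(A − (-5)·I) = n − 1 = 3

Summary:
  λ = -5: algebraic multiplicity = 4, geometric multiplicity = 3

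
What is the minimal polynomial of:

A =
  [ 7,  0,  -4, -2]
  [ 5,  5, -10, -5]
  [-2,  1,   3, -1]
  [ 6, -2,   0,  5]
x^3 - 15*x^2 + 75*x - 125

The characteristic polynomial is χ_A(x) = (x - 5)^4, so the eigenvalues are known. The minimal polynomial is
  m_A(x) = Π_λ (x − λ)^{k_λ}
where k_λ is the size of the *largest* Jordan block for λ (equivalently, the smallest k with (A − λI)^k v = 0 for every generalised eigenvector v of λ).

  λ = 5: largest Jordan block has size 3, contributing (x − 5)^3

So m_A(x) = (x - 5)^3 = x^3 - 15*x^2 + 75*x - 125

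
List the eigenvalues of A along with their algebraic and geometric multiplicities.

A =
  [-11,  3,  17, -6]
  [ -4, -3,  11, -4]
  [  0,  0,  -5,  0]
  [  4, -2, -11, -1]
λ = -5: alg = 4, geom = 2

Step 1 — factor the characteristic polynomial to read off the algebraic multiplicities:
  χ_A(x) = (x + 5)^4

Step 2 — compute geometric multiplicities via the rank-nullity identity g(λ) = n − rank(A − λI):
  rank(A − (-5)·I) = 2, so dim ker(A − (-5)·I) = n − 2 = 2

Summary:
  λ = -5: algebraic multiplicity = 4, geometric multiplicity = 2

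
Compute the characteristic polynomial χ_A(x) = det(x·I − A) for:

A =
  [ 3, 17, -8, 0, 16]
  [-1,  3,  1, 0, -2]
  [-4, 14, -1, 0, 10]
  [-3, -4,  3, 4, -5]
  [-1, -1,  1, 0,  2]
x^5 - 11*x^4 + 16*x^3 + 224*x^2 - 1024*x + 1280

Expanding det(x·I − A) (e.g. by cofactor expansion or by noting that A is similar to its Jordan form J, which has the same characteristic polynomial as A) gives
  χ_A(x) = x^5 - 11*x^4 + 16*x^3 + 224*x^2 - 1024*x + 1280
which factors as (x - 4)^4*(x + 5). The eigenvalues (with algebraic multiplicities) are λ = -5 with multiplicity 1, λ = 4 with multiplicity 4.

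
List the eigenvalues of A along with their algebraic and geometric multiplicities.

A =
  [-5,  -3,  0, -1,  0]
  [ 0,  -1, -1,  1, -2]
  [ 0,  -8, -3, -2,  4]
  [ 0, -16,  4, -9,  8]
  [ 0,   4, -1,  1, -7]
λ = -5: alg = 5, geom = 3

Step 1 — factor the characteristic polynomial to read off the algebraic multiplicities:
  χ_A(x) = (x + 5)^5

Step 2 — compute geometric multiplicities via the rank-nullity identity g(λ) = n − rank(A − λI):
  rank(A − (-5)·I) = 2, so dim ker(A − (-5)·I) = n − 2 = 3

Summary:
  λ = -5: algebraic multiplicity = 5, geometric multiplicity = 3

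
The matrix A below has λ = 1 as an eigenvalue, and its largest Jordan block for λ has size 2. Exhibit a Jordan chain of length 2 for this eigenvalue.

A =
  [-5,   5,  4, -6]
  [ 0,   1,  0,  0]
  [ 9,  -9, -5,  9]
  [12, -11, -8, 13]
A Jordan chain for λ = 1 of length 2:
v_1 = (-6, 0, 9, 12)ᵀ
v_2 = (1, 0, 0, 0)ᵀ

Let N = A − (1)·I. We want v_2 with N^2 v_2 = 0 but N^1 v_2 ≠ 0; then v_{j-1} := N · v_j for j = 2, …, 2.

Pick v_2 = (1, 0, 0, 0)ᵀ.
Then v_1 = N · v_2 = (-6, 0, 9, 12)ᵀ.

Sanity check: (A − (1)·I) v_1 = (0, 0, 0, 0)ᵀ = 0. ✓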